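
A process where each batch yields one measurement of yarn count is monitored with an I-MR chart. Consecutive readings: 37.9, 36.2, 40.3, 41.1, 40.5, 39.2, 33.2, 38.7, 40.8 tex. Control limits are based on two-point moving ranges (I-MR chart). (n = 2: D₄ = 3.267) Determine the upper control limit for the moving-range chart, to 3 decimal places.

Moving ranges: 1.7, 4.1, 0.8, 0.6, 1.3, 6.0, 5.5, 2.1; M̄R̄ = 22.1000 / 8 = 2.7625
UCL_MR = D₄·M̄R̄ = 3.267 × 2.7625 = 9.0251

9.025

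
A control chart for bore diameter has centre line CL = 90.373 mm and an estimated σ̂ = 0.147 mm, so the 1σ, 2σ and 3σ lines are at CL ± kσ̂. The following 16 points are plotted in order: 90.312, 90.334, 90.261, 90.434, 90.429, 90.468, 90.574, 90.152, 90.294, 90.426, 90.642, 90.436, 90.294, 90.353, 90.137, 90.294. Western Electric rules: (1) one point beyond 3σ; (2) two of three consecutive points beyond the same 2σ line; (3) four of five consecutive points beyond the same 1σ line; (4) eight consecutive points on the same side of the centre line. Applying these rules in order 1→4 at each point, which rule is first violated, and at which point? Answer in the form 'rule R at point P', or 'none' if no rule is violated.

none

Zone of each point (C = within 1σ̂, B = 1σ̂–2σ̂, A = 2σ̂–3σ̂, * = beyond 3σ̂; sign = side of CL): 1:-C, 2:-C, 3:-C, 4:+C, 5:+C, 6:+C, 7:+B, 8:-B, 9:-C, 10:+C, 11:+B, 12:+C, 13:-C, 14:-C, 15:-B, 16:-C
No rule fires across all 16 points.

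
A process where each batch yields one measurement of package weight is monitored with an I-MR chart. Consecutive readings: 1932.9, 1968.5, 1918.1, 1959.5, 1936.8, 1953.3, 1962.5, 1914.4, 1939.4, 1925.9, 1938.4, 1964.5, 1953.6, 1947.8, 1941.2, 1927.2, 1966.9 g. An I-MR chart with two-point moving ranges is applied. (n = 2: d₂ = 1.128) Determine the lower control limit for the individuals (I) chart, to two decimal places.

X̄ = (1932.9 + 1968.5 + 1918.1 + 1959.5 + 1936.8 + 1953.3 + 1962.5 + 1914.4 + 1939.4 + 1925.9 + 1938.4 + 1964.5 + 1953.6 + 1947.8 + 1941.2 + 1927.2 + 1966.9) / 17 = 1944.1706
Moving ranges: 35.6, 50.4, 41.4, 22.7, 16.5, 9.2, 48.1, 25.0, 13.5, 12.5, 26.1, 10.9, 5.8, 6.6, 14.0, 39.7; M̄R̄ = 378.0000 / 16 = 23.6250
LCL = X̄ − 3·M̄R̄/d₂ = 1944.1706 − 3 × 23.6250 / 1.128 = 1881.3381

1881.34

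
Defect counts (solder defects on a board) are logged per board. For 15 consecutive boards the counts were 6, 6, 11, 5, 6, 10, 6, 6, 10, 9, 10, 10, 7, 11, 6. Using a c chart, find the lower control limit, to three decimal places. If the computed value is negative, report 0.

0.000

c̄ = (6 + 6 + 11 + 5 + 6 + 10 + 6 + 6 + 10 + 9 + 10 + 10 + 7 + 11 + 6) / 15 = 119 / 15 = 7.9333
LCL = c̄ − 3√c̄ = 7.9333 − 3 × 2.8166 = -0.5165 → 0 (cannot be negative)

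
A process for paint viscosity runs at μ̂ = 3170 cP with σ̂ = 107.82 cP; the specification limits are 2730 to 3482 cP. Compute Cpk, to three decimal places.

0.965

Cpu = (USL − μ̂) / (3σ̂) = (3482 − 3170) / (3 × 107.82) = 0.9646; Cpl = (μ̂ − LSL) / (3σ̂) = (3170 − 2730) / (3 × 107.82) = 1.3603; Cpk = min(Cpu, Cpl) = 0.9646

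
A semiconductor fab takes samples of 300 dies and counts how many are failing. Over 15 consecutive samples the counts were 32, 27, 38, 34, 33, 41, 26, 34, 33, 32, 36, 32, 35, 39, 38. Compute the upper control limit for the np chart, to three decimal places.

50.472

p̄ = Σdᵢ / (k·n) = 510 / (15 × 300) = 0.11333
UCL = np̄ + 3·√(np̄(1−p̄)) = 34.0000 + 3 × √(34.0000×0.88667) = 34.0000 + 3 × 5.4906 = 50.4718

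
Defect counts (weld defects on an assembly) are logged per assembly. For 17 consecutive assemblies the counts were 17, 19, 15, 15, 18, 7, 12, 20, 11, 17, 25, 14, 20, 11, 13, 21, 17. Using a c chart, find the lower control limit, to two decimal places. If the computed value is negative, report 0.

c̄ = (17 + 19 + 15 + 15 + 18 + 7 + 12 + 20 + 11 + 17 + 25 + 14 + 20 + 11 + 13 + 21 + 17) / 17 = 272 / 17 = 16.0000
LCL = c̄ − 3√c̄ = 16.0000 − 3 × 4.0000 = 4.0000

4.00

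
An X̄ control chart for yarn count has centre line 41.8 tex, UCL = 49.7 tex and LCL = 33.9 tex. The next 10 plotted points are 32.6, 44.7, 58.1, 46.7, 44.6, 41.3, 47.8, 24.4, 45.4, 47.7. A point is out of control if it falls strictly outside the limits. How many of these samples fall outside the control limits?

Compare each point to [33.9, 49.7]: sample 1 = 32.6 < LCL; sample 3 = 58.1 > UCL; sample 8 = 24.4 < LCL.

3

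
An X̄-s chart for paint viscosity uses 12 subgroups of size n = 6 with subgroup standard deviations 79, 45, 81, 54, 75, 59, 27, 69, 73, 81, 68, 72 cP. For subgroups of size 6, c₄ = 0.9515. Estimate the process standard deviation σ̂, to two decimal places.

68.58

s̄ = (79 + 45 + 81 + 54 + 75 + 59 + 27 + 69 + 73 + 81 + 68 + 72) / 12 = 65.2500
σ̂ = s̄ / c₄ = 65.2500 / 0.9515 = 68.5759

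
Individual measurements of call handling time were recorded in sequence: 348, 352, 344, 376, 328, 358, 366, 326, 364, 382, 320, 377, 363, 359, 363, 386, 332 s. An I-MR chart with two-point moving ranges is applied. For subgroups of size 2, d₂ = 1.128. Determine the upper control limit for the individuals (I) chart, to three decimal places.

429.333

X̄ = (348 + 352 + 344 + 376 + 328 + 358 + 366 + 326 + 364 + 382 + 320 + 377 + 363 + 359 + 363 + 386 + 332) / 17 = 355.5294
Moving ranges: 4, 8, 32, 48, 30, 8, 40, 38, 18, 62, 57, 14, 4, 4, 23, 54; M̄R̄ = 444.0000 / 16 = 27.7500
UCL = X̄ + 3·M̄R̄/d₂ = 355.5294 + 3 × 27.7500 / 1.128 = 429.3326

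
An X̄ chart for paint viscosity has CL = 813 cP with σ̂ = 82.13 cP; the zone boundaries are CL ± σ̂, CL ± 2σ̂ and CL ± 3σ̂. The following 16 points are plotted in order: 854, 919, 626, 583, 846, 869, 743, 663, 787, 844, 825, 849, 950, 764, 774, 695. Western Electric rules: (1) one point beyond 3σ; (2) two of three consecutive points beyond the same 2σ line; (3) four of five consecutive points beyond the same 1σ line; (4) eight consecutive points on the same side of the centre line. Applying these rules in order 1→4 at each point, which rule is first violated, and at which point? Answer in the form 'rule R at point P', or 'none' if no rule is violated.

rule 2 at point 4

Zone of each point (C = within 1σ̂, B = 1σ̂–2σ̂, A = 2σ̂–3σ̂, * = beyond 3σ̂; sign = side of CL): 1:+C, 2:+B, 3:-A, 4:-A, 5:+C, 6:+C, 7:-C, 8:-B, 9:-C, 10:+C, 11:+C, 12:+C, 13:+B, 14:-C, 15:-C, 16:-B
Rule 2 (two of three consecutive points beyond the same 2σ limit) is satisfied at point 4.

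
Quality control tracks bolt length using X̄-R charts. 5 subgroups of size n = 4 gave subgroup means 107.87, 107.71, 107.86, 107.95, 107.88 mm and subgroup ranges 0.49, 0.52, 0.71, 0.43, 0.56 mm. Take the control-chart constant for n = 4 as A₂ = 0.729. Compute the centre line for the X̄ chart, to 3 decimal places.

X̄̄ = (107.87 + 107.71 + 107.86 + 107.95 + 107.88) / 5 = 539.2700 / 5 = 107.8540
CL = X̄̄ = 107.8540

107.854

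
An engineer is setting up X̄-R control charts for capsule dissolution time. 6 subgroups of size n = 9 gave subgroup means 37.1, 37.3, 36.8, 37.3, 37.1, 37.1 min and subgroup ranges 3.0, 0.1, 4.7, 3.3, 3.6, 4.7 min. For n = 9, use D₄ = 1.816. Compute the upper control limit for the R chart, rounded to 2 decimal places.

R̄ = (3.0 + 0.1 + 4.7 + 3.3 + 3.6 + 4.7) / 6 = 19.4000 / 6 = 3.2333
UCL_R = D₄·R̄ = 1.816 × 3.2333 = 5.8717

5.87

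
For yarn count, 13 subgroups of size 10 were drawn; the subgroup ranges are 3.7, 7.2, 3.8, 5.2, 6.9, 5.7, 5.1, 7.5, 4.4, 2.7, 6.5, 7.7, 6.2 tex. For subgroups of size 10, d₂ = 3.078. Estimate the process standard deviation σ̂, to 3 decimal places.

1.814

R̄ = (3.7 + 7.2 + 3.8 + 5.2 + 6.9 + 5.7 + 5.1 + 7.5 + 4.4 + 2.7 + 6.5 + 7.7 + 6.2) / 13 = 5.5846
σ̂ = R̄ / d₂ = 5.5846 / 3.078 = 1.8144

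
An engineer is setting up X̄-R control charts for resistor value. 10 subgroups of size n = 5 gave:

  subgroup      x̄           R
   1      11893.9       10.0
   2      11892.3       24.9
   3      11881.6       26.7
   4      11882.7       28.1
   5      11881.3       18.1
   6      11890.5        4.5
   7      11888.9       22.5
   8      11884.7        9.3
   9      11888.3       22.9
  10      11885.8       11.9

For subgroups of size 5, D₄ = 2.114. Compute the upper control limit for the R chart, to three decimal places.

R̄ = (10.0 + 24.9 + 26.7 + 28.1 + 18.1 + 4.5 + 22.5 + 9.3 + 22.9 + 11.9) / 10 = 178.9000 / 10 = 17.8900
UCL_R = D₄·R̄ = 2.114 × 17.8900 = 37.8195

37.819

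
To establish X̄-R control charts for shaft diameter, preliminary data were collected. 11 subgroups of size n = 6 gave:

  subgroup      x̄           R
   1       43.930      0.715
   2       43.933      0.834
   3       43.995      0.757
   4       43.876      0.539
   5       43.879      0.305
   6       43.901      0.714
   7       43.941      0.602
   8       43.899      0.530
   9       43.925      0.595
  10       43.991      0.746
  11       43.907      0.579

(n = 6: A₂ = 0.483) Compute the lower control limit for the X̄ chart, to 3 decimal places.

X̄̄ = (43.930 + 43.933 + 43.995 + 43.876 + 43.879 + 43.901 + 43.941 + 43.899 + 43.925 + 43.991 + 43.907) / 11 = 483.1770 / 11 = 43.9252
R̄ = (0.715 + 0.834 + 0.757 + 0.539 + 0.305 + 0.714 + 0.602 + 0.530 + 0.595 + 0.746 + 0.579) / 11 = 6.9160 / 11 = 0.6287
LCL = X̄̄ − A₂·R̄ = 43.9252 − 0.483 × 0.6287 = 43.6215

43.622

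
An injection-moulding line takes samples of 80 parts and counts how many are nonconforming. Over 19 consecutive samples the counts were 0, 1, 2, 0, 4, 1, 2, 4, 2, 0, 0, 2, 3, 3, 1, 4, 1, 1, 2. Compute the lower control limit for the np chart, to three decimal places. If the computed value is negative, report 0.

p̄ = Σdᵢ / (k·n) = 33 / (19 × 80) = 0.02171
LCL = np̄ − 3·√(np̄(1−p̄)) = 1.7368 − 3 × 1.3035 = -2.1737 → 0 (negative, so LCL = 0)

0.000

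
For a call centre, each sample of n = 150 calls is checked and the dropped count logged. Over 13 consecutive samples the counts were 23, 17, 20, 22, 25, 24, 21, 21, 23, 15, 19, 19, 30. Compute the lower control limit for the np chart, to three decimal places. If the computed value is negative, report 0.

p̄ = Σdᵢ / (k·n) = 279 / (13 × 150) = 0.14308
LCL = np̄ − 3·√(np̄(1−p̄)) = 21.4615 − 3 × 4.2885 = 8.5962

8.596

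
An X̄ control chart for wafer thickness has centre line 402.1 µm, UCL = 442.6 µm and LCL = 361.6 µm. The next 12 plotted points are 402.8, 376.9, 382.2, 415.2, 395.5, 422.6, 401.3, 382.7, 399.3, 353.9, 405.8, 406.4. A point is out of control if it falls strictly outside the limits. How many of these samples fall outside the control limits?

1

Compare each point to [361.6, 442.6]: sample 10 = 353.9 < LCL.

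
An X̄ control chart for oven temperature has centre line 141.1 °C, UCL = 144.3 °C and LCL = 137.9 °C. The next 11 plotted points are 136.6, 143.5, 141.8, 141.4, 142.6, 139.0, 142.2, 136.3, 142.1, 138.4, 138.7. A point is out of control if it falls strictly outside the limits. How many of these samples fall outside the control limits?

Compare each point to [137.9, 144.3]: sample 1 = 136.6 < LCL; sample 8 = 136.3 < LCL.

2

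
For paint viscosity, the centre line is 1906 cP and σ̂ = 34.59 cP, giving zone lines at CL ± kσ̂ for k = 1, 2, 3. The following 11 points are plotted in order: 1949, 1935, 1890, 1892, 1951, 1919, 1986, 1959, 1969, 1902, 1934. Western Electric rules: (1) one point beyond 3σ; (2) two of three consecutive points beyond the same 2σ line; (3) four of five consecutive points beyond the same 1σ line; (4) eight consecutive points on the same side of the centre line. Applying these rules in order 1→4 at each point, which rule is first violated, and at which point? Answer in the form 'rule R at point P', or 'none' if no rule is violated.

Zone of each point (C = within 1σ̂, B = 1σ̂–2σ̂, A = 2σ̂–3σ̂, * = beyond 3σ̂; sign = side of CL): 1:+B, 2:+C, 3:-C, 4:-C, 5:+B, 6:+C, 7:+A, 8:+B, 9:+B, 10:-C, 11:+C
Rule 3 (four of five consecutive points beyond the same 1σ limit) is satisfied at point 9.

rule 3 at point 9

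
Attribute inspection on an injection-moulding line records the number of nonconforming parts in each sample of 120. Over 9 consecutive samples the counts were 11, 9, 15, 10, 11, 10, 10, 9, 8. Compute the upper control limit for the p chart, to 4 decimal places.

0.1629

p̄ = Σdᵢ / (k·n) = 93 / (9 × 120) = 0.08611
UCL = p̄ + 3·√(p̄(1−p̄)/n) = 0.08611 + 3 × √(0.08611×0.91389/120) = 0.08611 + 3 × 0.02561 = 0.16294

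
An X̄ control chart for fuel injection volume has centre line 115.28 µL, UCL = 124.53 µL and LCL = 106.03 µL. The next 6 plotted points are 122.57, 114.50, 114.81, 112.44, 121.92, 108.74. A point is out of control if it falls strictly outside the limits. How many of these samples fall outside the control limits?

All 6 points lie within [106.03, 124.53].

0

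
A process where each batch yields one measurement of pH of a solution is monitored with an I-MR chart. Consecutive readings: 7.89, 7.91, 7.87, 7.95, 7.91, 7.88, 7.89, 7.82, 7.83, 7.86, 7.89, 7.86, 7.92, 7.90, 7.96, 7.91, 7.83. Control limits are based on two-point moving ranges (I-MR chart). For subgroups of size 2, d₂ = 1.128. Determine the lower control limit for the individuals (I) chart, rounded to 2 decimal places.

7.78

X̄ = (7.89 + 7.91 + 7.87 + 7.95 + 7.91 + 7.88 + 7.89 + 7.82 + 7.83 + 7.86 + 7.89 + 7.86 + 7.92 + 7.90 + 7.96 + 7.91 + 7.83) / 17 = 7.8871
Moving ranges: 0.02, 0.04, 0.08, 0.04, 0.03, 0.01, 0.07, 0.01, 0.03, 0.03, 0.03, 0.06, 0.02, 0.06, 0.05, 0.08; M̄R̄ = 0.6600 / 16 = 0.0413
LCL = X̄ − 3·M̄R̄/d₂ = 7.8871 − 3 × 0.0413 / 1.128 = 7.7774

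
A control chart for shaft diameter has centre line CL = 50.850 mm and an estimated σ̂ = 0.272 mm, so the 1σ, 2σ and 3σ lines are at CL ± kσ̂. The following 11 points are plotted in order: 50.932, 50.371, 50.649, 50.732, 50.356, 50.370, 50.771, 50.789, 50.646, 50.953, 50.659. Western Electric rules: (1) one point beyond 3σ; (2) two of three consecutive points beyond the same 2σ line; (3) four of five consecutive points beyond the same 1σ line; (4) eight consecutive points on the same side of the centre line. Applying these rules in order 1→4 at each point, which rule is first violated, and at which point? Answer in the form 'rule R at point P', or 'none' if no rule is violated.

Zone of each point (C = within 1σ̂, B = 1σ̂–2σ̂, A = 2σ̂–3σ̂, * = beyond 3σ̂; sign = side of CL): 1:+C, 2:-B, 3:-C, 4:-C, 5:-B, 6:-B, 7:-C, 8:-C, 9:-C, 10:+C, 11:-C
Rule 4 (eight consecutive points on the same side of the centre line) is satisfied at point 9.

rule 4 at point 9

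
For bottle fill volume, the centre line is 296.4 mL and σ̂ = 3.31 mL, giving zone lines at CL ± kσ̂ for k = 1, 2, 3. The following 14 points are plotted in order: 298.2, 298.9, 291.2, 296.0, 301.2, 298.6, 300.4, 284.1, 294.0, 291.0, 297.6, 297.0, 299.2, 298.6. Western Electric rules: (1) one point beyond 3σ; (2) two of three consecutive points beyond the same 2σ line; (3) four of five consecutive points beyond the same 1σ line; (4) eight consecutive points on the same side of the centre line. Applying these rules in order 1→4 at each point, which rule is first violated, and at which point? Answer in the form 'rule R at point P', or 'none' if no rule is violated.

rule 1 at point 8

Zone of each point (C = within 1σ̂, B = 1σ̂–2σ̂, A = 2σ̂–3σ̂, * = beyond 3σ̂; sign = side of CL): 1:+C, 2:+C, 3:-B, 4:-C, 5:+B, 6:+C, 7:+B, 8:-*, 9:-C, 10:-B, 11:+C, 12:+C, 13:+C, 14:+C
Rule 1 (one point beyond the 3σ limits) is satisfied at point 8.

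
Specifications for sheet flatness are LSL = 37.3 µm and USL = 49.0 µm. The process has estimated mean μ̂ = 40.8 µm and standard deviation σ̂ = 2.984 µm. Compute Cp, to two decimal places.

Cp = (USL − LSL) / (6σ̂) = (49.0 − 37.3) / (6 × 2.984) = 11.7000 / 17.9040 = 0.6535

0.65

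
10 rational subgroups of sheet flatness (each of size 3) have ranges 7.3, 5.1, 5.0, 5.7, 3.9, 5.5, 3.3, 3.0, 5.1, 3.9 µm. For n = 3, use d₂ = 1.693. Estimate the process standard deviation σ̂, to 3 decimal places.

2.823

R̄ = (7.3 + 5.1 + 5.0 + 5.7 + 3.9 + 5.5 + 3.3 + 3.0 + 5.1 + 3.9) / 10 = 4.7800
σ̂ = R̄ / d₂ = 4.7800 / 1.693 = 2.8234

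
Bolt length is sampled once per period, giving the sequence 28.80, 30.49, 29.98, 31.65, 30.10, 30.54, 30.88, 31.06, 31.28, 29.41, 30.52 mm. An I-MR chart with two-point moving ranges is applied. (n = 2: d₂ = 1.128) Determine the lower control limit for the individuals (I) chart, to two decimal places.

27.88

X̄ = (28.80 + 30.49 + 29.98 + 31.65 + 30.10 + 30.54 + 30.88 + 31.06 + 31.28 + 29.41 + 30.52) / 11 = 30.4282
Moving ranges: 1.69, 0.51, 1.67, 1.55, 0.44, 0.34, 0.18, 0.22, 1.87, 1.11; M̄R̄ = 9.5800 / 10 = 0.9580
LCL = X̄ − 3·M̄R̄/d₂ = 30.4282 − 3 × 0.9580 / 1.128 = 27.8803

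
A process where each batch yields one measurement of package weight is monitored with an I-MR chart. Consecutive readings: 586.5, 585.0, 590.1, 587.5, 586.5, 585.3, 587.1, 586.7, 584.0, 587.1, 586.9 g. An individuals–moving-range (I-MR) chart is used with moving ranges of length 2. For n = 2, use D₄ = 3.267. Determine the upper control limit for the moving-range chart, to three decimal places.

6.403

Moving ranges: 1.5, 5.1, 2.6, 1.0, 1.2, 1.8, 0.4, 2.7, 3.1, 0.2; M̄R̄ = 19.6000 / 10 = 1.9600
UCL_MR = D₄·M̄R̄ = 3.267 × 1.9600 = 6.4033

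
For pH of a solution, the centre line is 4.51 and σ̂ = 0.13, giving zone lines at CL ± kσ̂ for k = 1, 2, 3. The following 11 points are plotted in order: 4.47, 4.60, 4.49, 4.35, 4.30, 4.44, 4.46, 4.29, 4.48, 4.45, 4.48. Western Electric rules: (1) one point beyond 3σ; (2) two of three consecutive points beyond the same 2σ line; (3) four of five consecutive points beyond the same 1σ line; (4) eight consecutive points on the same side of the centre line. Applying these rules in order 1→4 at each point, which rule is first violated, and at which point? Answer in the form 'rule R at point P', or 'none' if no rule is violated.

rule 4 at point 10

Zone of each point (C = within 1σ̂, B = 1σ̂–2σ̂, A = 2σ̂–3σ̂, * = beyond 3σ̂; sign = side of CL): 1:-C, 2:+C, 3:-C, 4:-B, 5:-B, 6:-C, 7:-C, 8:-B, 9:-C, 10:-C, 11:-C
Rule 4 (eight consecutive points on the same side of the centre line) is satisfied at point 10.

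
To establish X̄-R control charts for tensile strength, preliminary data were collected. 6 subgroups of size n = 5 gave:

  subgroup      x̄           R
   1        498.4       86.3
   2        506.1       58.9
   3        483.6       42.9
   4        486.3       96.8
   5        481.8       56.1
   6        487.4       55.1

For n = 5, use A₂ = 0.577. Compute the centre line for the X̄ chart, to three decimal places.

X̄̄ = (498.4 + 506.1 + 483.6 + 486.3 + 481.8 + 487.4) / 6 = 2943.6000 / 6 = 490.6000
CL = X̄̄ = 490.6000

490.600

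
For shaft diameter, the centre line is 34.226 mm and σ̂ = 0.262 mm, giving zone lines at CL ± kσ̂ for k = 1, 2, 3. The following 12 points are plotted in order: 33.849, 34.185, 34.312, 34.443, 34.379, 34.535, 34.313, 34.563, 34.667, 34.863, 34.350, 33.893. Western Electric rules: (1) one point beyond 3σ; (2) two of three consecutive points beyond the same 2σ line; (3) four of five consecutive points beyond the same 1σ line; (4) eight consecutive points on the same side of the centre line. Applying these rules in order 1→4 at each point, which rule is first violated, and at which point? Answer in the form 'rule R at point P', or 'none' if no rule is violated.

Zone of each point (C = within 1σ̂, B = 1σ̂–2σ̂, A = 2σ̂–3σ̂, * = beyond 3σ̂; sign = side of CL): 1:-B, 2:-C, 3:+C, 4:+C, 5:+C, 6:+B, 7:+C, 8:+B, 9:+B, 10:+A, 11:+C, 12:-B
Rule 3 (four of five consecutive points beyond the same 1σ limit) is satisfied at point 10.

rule 3 at point 10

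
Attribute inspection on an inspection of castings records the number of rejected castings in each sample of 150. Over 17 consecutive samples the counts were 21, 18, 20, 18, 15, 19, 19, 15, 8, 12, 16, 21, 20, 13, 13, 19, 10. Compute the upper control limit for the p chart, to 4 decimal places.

0.1848

p̄ = Σdᵢ / (k·n) = 277 / (17 × 150) = 0.10863
UCL = p̄ + 3·√(p̄(1−p̄)/n) = 0.10863 + 3 × √(0.10863×0.89137/150) = 0.10863 + 3 × 0.02541 = 0.18485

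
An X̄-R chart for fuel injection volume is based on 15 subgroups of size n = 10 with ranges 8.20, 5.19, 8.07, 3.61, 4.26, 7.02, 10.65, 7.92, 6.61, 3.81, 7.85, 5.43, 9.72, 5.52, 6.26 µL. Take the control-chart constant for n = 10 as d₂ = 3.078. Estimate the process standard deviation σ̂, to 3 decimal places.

2.169

R̄ = (8.20 + 5.19 + 8.07 + 3.61 + 4.26 + 7.02 + 10.65 + 7.92 + 6.61 + 3.81 + 7.85 + 5.43 + 9.72 + 5.52 + 6.26) / 15 = 6.6747
σ̂ = R̄ / d₂ = 6.6747 / 3.078 = 2.1685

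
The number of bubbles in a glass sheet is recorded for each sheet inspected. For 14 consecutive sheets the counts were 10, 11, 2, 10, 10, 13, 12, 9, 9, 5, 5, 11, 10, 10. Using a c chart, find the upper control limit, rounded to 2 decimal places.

c̄ = (10 + 11 + 2 + 10 + 10 + 13 + 12 + 9 + 9 + 5 + 5 + 11 + 10 + 10) / 14 = 127 / 14 = 9.0714
UCL = c̄ + 3√c̄ = 9.0714 + 3 × √9.0714 = 9.0714 + 3 × 3.0119 = 18.1071

18.11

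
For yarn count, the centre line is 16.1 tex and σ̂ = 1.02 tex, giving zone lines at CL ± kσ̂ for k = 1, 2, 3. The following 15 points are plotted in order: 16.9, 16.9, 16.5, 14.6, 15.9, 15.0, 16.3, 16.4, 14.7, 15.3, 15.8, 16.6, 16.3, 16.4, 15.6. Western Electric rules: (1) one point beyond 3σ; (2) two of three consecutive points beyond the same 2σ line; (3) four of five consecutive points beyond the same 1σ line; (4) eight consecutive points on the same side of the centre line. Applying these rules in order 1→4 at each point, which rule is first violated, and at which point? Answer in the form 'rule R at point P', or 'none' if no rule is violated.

none

Zone of each point (C = within 1σ̂, B = 1σ̂–2σ̂, A = 2σ̂–3σ̂, * = beyond 3σ̂; sign = side of CL): 1:+C, 2:+C, 3:+C, 4:-B, 5:-C, 6:-B, 7:+C, 8:+C, 9:-B, 10:-C, 11:-C, 12:+C, 13:+C, 14:+C, 15:-C
No rule fires across all 15 points.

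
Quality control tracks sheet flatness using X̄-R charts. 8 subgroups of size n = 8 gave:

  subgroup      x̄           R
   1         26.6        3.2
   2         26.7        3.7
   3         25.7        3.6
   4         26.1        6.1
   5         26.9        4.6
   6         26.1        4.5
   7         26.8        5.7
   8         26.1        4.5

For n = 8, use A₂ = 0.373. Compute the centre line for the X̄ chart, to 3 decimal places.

26.375

X̄̄ = (26.6 + 26.7 + 25.7 + 26.1 + 26.9 + 26.1 + 26.8 + 26.1) / 8 = 211.0000 / 8 = 26.3750
CL = X̄̄ = 26.3750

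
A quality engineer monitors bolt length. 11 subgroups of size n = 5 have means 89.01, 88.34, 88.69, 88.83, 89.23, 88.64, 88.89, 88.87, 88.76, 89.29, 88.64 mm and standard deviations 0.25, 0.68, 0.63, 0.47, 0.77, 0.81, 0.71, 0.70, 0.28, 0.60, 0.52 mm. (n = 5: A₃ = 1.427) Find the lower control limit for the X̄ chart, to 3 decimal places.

88.003

X̄̄ = (89.01 + 88.34 + 88.69 + 88.83 + 89.23 + 88.64 + 88.89 + 88.87 + 88.76 + 89.29 + 88.64) / 11 = 88.8355
s̄ = (0.25 + 0.68 + 0.63 + 0.47 + 0.77 + 0.81 + 0.71 + 0.70 + 0.28 + 0.60 + 0.52) / 11 = 0.5836
LCL = X̄̄ − A₃·s̄ = 88.8355 − 1.427 × 0.5836 = 88.0026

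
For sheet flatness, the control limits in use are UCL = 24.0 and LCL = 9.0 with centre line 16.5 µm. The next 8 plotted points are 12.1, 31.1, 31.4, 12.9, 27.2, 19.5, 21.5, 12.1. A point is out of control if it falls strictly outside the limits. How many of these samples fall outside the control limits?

3

Compare each point to [9.0, 24.0]: sample 2 = 31.1 > UCL; sample 3 = 31.4 > UCL; sample 5 = 27.2 > UCL.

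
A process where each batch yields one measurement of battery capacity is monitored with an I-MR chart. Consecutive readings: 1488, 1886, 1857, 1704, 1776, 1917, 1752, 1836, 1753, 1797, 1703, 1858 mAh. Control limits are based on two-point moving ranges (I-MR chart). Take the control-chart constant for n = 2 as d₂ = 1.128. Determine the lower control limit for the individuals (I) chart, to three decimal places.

X̄ = (1488 + 1886 + 1857 + 1704 + 1776 + 1917 + 1752 + 1836 + 1753 + 1797 + 1703 + 1858) / 12 = 1777.2500
Moving ranges: 398, 29, 153, 72, 141, 165, 84, 83, 44, 94, 155; M̄R̄ = 1418.0000 / 11 = 128.9091
LCL = X̄ − 3·M̄R̄/d₂ = 1777.2500 − 3 × 128.9091 / 1.128 = 1434.4067

1434.407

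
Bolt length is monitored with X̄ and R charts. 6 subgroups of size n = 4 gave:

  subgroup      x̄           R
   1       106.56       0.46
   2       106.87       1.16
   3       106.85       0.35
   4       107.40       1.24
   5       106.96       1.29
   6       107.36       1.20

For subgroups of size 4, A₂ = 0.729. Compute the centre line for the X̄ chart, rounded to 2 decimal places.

X̄̄ = (106.56 + 106.87 + 106.85 + 107.40 + 106.96 + 107.36) / 6 = 642.0000 / 6 = 107.0000
CL = X̄̄ = 107.0000

107.00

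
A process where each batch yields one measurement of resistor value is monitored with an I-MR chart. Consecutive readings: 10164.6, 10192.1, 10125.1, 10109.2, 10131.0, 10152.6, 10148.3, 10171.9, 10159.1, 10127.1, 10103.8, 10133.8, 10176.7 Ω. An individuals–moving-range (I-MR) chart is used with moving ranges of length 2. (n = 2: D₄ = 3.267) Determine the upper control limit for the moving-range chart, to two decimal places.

Moving ranges: 27.5, 67.0, 15.9, 21.8, 21.6, 4.3, 23.6, 12.8, 32.0, 23.3, 30.0, 42.9; M̄R̄ = 322.7000 / 12 = 26.8917
UCL_MR = D₄·M̄R̄ = 3.267 × 26.8917 = 87.8551

87.86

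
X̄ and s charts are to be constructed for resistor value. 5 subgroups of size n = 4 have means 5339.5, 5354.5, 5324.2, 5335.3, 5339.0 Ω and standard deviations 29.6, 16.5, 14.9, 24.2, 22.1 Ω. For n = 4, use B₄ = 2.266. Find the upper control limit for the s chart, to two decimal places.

s̄ = (29.6 + 16.5 + 14.9 + 24.2 + 22.1) / 5 = 21.4600
UCL_s = B₄·s̄ = 2.266 × 21.4600 = 48.6284

48.63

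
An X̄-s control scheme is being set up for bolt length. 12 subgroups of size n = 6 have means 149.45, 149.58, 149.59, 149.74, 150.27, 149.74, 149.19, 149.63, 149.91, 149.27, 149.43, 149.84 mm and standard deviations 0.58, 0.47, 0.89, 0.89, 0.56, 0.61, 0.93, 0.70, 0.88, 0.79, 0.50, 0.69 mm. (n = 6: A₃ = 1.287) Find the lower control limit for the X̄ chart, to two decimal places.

148.73

X̄̄ = (149.45 + 149.58 + 149.59 + 149.74 + 150.27 + 149.74 + 149.19 + 149.63 + 149.91 + 149.27 + 149.43 + 149.84) / 12 = 149.6367
s̄ = (0.58 + 0.47 + 0.89 + 0.89 + 0.56 + 0.61 + 0.93 + 0.70 + 0.88 + 0.79 + 0.50 + 0.69) / 12 = 0.7075
LCL = X̄̄ − A₃·s̄ = 149.6367 − 1.287 × 0.7075 = 148.7261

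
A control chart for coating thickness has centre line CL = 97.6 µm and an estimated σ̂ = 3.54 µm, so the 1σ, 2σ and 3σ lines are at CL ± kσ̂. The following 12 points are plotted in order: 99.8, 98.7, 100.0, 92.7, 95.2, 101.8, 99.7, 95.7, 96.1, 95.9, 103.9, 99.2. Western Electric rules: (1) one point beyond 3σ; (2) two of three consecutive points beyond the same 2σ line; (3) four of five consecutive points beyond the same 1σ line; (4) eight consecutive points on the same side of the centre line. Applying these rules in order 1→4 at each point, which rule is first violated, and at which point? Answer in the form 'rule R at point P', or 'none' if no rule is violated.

Zone of each point (C = within 1σ̂, B = 1σ̂–2σ̂, A = 2σ̂–3σ̂, * = beyond 3σ̂; sign = side of CL): 1:+C, 2:+C, 3:+C, 4:-B, 5:-C, 6:+B, 7:+C, 8:-C, 9:-C, 10:-C, 11:+B, 12:+C
No rule fires across all 12 points.

none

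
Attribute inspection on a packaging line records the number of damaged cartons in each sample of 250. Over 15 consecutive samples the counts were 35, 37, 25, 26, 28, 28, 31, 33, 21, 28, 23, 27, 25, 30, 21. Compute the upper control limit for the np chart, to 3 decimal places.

42.795

p̄ = Σdᵢ / (k·n) = 418 / (15 × 250) = 0.11147
UCL = np̄ + 3·√(np̄(1−p̄)) = 27.8667 + 3 × √(27.8667×0.88853) = 27.8667 + 3 × 4.9760 = 42.7946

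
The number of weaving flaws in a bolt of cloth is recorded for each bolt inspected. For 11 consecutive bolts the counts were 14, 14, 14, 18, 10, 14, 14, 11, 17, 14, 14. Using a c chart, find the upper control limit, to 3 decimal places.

c̄ = (14 + 14 + 14 + 18 + 10 + 14 + 14 + 11 + 17 + 14 + 14) / 11 = 154 / 11 = 14.0000
UCL = c̄ + 3√c̄ = 14.0000 + 3 × √14.0000 = 14.0000 + 3 × 3.7417 = 25.2250

25.225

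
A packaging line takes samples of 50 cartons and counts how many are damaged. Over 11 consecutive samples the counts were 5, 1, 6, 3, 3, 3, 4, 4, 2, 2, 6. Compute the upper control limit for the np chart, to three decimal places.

p̄ = Σdᵢ / (k·n) = 39 / (11 × 50) = 0.07091
UCL = np̄ + 3·√(np̄(1−p̄)) = 3.5455 + 3 × √(3.5455×0.92909) = 3.5455 + 3 × 1.8150 = 8.9903

8.990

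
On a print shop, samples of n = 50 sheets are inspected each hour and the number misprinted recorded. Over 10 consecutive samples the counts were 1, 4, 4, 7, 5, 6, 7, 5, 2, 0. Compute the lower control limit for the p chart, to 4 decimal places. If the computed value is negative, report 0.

0.0000

p̄ = Σdᵢ / (k·n) = 41 / (10 × 50) = 0.08200
LCL = p̄ − 3·√(p̄(1−p̄)/n) = 0.08200 − 3 × 0.03880 = -0.03440 → 0 (negative, so LCL = 0)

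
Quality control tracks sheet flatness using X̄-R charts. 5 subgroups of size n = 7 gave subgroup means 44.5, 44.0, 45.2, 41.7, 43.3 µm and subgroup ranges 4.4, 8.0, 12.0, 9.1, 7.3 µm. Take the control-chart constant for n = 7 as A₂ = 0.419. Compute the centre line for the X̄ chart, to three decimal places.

X̄̄ = (44.5 + 44.0 + 45.2 + 41.7 + 43.3) / 5 = 218.7000 / 5 = 43.7400
CL = X̄̄ = 43.7400

43.740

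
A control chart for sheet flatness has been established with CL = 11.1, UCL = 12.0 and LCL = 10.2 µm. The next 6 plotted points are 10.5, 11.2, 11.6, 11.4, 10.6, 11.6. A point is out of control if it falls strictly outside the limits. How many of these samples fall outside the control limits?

0

All 6 points lie within [10.2, 12.0].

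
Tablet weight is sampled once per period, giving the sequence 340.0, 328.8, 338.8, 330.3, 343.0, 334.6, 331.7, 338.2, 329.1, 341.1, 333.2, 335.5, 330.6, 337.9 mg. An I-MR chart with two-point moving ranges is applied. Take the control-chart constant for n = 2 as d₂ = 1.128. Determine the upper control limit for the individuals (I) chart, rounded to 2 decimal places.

356.42

X̄ = (340.0 + 328.8 + 338.8 + 330.3 + 343.0 + 334.6 + 331.7 + 338.2 + 329.1 + 341.1 + 333.2 + 335.5 + 330.6 + 337.9) / 14 = 335.2000
Moving ranges: 11.2, 10.0, 8.5, 12.7, 8.4, 2.9, 6.5, 9.1, 12.0, 7.9, 2.3, 4.9, 7.3; M̄R̄ = 103.7000 / 13 = 7.9769
UCL = X̄ + 3·M̄R̄/d₂ = 335.2000 + 3 × 7.9769 / 1.128 = 356.4152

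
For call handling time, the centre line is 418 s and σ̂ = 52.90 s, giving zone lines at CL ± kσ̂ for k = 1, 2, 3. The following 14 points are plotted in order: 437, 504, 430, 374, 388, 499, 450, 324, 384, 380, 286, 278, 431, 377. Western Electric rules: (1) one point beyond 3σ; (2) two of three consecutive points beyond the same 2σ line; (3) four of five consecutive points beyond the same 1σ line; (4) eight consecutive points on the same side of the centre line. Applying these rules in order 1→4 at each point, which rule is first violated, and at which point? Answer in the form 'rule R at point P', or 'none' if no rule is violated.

rule 2 at point 12

Zone of each point (C = within 1σ̂, B = 1σ̂–2σ̂, A = 2σ̂–3σ̂, * = beyond 3σ̂; sign = side of CL): 1:+C, 2:+B, 3:+C, 4:-C, 5:-C, 6:+B, 7:+C, 8:-B, 9:-C, 10:-C, 11:-A, 12:-A, 13:+C, 14:-C
Rule 2 (two of three consecutive points beyond the same 2σ limit) is satisfied at point 12.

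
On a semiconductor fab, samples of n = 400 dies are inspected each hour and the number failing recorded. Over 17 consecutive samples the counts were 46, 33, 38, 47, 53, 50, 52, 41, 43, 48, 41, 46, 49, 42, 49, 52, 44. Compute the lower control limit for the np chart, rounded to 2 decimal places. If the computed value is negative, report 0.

26.47

p̄ = Σdᵢ / (k·n) = 774 / (17 × 400) = 0.11382
LCL = np̄ − 3·√(np̄(1−p̄)) = 45.5294 − 3 × 6.3519 = 26.4736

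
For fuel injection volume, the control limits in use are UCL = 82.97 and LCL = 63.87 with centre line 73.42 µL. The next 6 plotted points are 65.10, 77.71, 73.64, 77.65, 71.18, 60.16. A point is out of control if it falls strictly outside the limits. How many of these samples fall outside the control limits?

1

Compare each point to [63.87, 82.97]: sample 6 = 60.16 < LCL.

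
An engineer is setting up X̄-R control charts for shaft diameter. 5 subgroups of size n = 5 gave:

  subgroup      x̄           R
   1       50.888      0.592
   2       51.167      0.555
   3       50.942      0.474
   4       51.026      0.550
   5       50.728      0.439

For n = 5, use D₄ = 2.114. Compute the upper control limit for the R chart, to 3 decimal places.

R̄ = (0.592 + 0.555 + 0.474 + 0.550 + 0.439) / 5 = 2.6100 / 5 = 0.5220
UCL_R = D₄·R̄ = 2.114 × 0.5220 = 1.1035

1.104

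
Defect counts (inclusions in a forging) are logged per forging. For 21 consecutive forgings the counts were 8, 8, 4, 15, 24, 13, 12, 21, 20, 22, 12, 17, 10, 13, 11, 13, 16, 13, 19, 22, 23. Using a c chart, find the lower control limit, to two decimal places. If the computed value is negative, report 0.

3.41

c̄ = (8 + 8 + 4 + 15 + 24 + 13 + 12 + 21 + 20 + 22 + 12 + 17 + 10 + 13 + 11 + 13 + 16 + 13 + 19 + 22 + 23) / 21 = 316 / 21 = 15.0476
LCL = c̄ − 3√c̄ = 15.0476 − 3 × 3.8791 = 3.4102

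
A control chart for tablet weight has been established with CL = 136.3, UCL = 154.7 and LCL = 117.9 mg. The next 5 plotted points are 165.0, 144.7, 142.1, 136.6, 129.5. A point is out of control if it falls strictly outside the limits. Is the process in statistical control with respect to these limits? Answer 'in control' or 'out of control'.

out of control

Compare each point to [117.9, 154.7]: sample 1 = 165.0 > UCL.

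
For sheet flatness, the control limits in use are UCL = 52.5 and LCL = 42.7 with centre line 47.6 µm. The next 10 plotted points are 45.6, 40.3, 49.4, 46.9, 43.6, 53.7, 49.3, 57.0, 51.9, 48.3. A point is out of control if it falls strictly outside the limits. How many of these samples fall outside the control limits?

Compare each point to [42.7, 52.5]: sample 2 = 40.3 < LCL; sample 6 = 53.7 > UCL; sample 8 = 57.0 > UCL.

3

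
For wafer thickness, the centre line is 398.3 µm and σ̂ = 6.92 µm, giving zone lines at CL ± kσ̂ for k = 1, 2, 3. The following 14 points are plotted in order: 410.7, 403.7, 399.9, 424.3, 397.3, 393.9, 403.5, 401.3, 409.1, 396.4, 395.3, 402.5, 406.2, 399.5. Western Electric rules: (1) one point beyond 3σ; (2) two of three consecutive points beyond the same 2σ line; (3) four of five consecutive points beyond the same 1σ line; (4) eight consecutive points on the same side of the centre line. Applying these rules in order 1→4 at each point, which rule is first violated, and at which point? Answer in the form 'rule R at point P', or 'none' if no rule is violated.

Zone of each point (C = within 1σ̂, B = 1σ̂–2σ̂, A = 2σ̂–3σ̂, * = beyond 3σ̂; sign = side of CL): 1:+B, 2:+C, 3:+C, 4:+*, 5:-C, 6:-C, 7:+C, 8:+C, 9:+B, 10:-C, 11:-C, 12:+C, 13:+B, 14:+C
Rule 1 (one point beyond the 3σ limits) is satisfied at point 4.

rule 1 at point 4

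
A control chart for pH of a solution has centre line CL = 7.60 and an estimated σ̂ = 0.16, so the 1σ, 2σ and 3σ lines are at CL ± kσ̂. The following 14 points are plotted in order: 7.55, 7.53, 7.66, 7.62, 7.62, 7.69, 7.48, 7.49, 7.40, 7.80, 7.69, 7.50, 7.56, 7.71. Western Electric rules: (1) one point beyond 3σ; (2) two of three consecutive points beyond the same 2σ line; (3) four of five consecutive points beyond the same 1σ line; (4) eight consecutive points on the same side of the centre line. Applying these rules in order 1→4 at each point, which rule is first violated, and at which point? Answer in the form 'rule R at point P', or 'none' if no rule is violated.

Zone of each point (C = within 1σ̂, B = 1σ̂–2σ̂, A = 2σ̂–3σ̂, * = beyond 3σ̂; sign = side of CL): 1:-C, 2:-C, 3:+C, 4:+C, 5:+C, 6:+C, 7:-C, 8:-C, 9:-B, 10:+B, 11:+C, 12:-C, 13:-C, 14:+C
No rule fires across all 14 points.

none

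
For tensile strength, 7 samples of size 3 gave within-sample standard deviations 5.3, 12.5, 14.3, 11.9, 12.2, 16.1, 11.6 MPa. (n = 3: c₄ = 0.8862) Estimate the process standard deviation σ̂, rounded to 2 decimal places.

s̄ = (5.3 + 12.5 + 14.3 + 11.9 + 12.2 + 16.1 + 11.6) / 7 = 11.9857
σ̂ = s̄ / c₄ = 11.9857 / 0.8862 = 13.5248

13.52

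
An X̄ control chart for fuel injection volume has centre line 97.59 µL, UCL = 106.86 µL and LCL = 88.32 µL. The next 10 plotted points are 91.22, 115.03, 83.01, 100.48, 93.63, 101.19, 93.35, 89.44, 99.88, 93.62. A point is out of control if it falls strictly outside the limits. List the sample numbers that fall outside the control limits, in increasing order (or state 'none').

2, 3

Compare each point to [88.32, 106.86]: sample 2 = 115.03 > UCL; sample 3 = 83.01 < LCL.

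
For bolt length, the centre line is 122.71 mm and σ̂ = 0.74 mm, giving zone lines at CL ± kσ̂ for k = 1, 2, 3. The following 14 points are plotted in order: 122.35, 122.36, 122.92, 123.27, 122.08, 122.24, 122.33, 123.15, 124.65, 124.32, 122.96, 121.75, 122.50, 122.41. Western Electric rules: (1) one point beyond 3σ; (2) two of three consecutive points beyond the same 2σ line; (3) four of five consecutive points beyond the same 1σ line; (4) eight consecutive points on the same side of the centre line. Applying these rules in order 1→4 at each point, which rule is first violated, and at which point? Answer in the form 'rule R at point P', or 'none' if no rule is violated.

Zone of each point (C = within 1σ̂, B = 1σ̂–2σ̂, A = 2σ̂–3σ̂, * = beyond 3σ̂; sign = side of CL): 1:-C, 2:-C, 3:+C, 4:+C, 5:-C, 6:-C, 7:-C, 8:+C, 9:+A, 10:+A, 11:+C, 12:-B, 13:-C, 14:-C
Rule 2 (two of three consecutive points beyond the same 2σ limit) is satisfied at point 10.

rule 2 at point 10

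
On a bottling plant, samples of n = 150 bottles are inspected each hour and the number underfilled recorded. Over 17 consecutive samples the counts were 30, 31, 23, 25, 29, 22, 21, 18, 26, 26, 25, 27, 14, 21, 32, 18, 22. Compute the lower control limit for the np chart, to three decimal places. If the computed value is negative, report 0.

10.621

p̄ = Σdᵢ / (k·n) = 410 / (17 × 150) = 0.16078
LCL = np̄ − 3·√(np̄(1−p̄)) = 24.1176 − 3 × 4.4989 = 10.6210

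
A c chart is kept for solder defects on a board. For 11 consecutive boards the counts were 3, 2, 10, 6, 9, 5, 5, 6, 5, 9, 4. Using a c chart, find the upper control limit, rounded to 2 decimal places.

13.05

c̄ = (3 + 2 + 10 + 6 + 9 + 5 + 5 + 6 + 5 + 9 + 4) / 11 = 64 / 11 = 5.8182
UCL = c̄ + 3√c̄ = 5.8182 + 3 × √5.8182 = 5.8182 + 3 × 2.4121 = 13.0545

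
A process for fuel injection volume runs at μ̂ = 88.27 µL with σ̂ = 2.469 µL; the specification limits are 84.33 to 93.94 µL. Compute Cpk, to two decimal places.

0.53

Cpu = (USL − μ̂) / (3σ̂) = (93.94 − 88.27) / (3 × 2.469) = 0.7655; Cpl = (μ̂ − LSL) / (3σ̂) = (88.27 − 84.33) / (3 × 2.469) = 0.5319; Cpk = min(Cpu, Cpl) = 0.5319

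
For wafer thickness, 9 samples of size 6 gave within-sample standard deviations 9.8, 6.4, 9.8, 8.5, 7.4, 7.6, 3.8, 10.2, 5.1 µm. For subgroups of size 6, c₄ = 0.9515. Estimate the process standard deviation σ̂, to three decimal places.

8.011

s̄ = (9.8 + 6.4 + 9.8 + 8.5 + 7.4 + 7.6 + 3.8 + 10.2 + 5.1) / 9 = 7.6222
σ̂ = s̄ / c₄ = 7.6222 / 0.9515 = 8.0107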